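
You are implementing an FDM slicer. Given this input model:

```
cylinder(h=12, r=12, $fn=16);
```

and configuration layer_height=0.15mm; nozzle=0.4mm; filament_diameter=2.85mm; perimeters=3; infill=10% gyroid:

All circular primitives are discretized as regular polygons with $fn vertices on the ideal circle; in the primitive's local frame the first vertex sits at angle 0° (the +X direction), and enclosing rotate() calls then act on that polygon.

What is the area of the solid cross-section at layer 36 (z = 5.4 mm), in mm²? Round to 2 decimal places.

At z = 5.4 mm: the r=12 cylinder gives a regular 16-gon of circumradius 12 (constant along its height) (area = (16/2)·12.000²·sin(360°/16) = 440.85 mm²). Overall, the cross-section is a single solid region. Net area = 440.85 mm².

440.85 mm²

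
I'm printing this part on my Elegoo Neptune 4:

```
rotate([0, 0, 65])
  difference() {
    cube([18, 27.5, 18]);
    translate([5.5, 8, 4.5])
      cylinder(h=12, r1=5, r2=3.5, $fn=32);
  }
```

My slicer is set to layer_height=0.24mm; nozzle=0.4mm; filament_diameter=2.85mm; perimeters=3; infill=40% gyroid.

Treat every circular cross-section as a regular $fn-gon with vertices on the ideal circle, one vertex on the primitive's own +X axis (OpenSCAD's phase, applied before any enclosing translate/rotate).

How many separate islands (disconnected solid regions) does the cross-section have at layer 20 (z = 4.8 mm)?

1

At z = 4.8 mm: the cube is present — its section is the full 18×27.5 rectangle; the cone at (5.5, 8) (r1=5→r2=3.5) has section circumradius 4.963 here — a regular 32-gon; After the difference (first − rest): starting from the 18×27.5 cube, the cone at (5.5, 8) lies wholly inside it (removes its full 76.87 mm² and its 31.13 mm outline becomes a hole wall) — 1 connected region with 1 hole; (rotated 65° about Z; rotation is an isometry so areas/perimeters/island counts are preserved). Overall, the cross-section is one region with 1 hole. Island count = 1.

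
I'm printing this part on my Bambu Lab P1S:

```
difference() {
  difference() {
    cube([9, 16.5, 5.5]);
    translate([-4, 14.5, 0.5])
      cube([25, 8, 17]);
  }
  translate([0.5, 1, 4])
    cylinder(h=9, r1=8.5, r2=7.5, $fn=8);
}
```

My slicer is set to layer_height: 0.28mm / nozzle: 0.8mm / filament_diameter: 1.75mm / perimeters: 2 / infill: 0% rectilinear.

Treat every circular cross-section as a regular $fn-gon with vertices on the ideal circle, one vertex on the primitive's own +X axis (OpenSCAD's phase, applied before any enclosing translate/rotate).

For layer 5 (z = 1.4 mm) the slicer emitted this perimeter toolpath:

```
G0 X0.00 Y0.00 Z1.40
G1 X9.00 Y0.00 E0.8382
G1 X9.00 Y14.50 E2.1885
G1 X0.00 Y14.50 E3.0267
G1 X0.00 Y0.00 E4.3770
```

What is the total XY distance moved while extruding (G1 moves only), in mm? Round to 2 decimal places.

47.00 mm

Sum the Euclidean lengths of each G1 segment: total = 47.00 mm.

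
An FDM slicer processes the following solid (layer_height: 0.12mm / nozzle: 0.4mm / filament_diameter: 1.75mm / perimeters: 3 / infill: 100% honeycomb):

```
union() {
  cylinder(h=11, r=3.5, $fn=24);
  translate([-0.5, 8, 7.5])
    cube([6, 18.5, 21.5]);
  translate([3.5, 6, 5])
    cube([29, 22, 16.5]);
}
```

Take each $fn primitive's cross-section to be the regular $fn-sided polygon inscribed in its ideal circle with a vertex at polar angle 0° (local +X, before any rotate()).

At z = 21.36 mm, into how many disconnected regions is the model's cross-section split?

At z = 21.36 mm: the cylinder is absent (z outside [0, 11]); the cube at (-0.5, 8) is present — its section is the full 6×18.5 rectangle; the cube at (3.5, 6) is present — its section is the full 29×22 rectangle; Combining (union): the regions partially overlap (shared area 37.00 mm²), so overlapping operands fuse into one piece — 1 connected region. The result has 1 disconnected region.

1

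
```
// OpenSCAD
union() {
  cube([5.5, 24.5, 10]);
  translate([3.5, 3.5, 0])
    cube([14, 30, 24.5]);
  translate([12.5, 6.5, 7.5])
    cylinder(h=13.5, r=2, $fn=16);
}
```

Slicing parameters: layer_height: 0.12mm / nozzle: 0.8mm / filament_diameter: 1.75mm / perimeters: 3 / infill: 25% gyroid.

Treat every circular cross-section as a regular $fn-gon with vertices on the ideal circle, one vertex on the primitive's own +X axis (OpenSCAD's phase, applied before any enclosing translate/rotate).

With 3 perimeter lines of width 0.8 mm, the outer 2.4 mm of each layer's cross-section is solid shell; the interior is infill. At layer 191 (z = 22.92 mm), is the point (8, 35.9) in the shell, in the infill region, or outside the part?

At z = 22.92 mm: the cube is absent (z outside [0, 10]); the 14×30 cube at (3.5, 3.5) contributes its full rectangle; the cylinder at (12.5, 6.5) does not reach this height (z outside [7.5, 21]); Merging all regions: only the 14×30 cube at (3.5, 3.5) is present, so the union is just that shape — 1 connected region. Overall, the cross-section is a single solid region. The nearest boundary edge runs (17.50, 33.50)→(3.50, 33.50); distance from the point to it = 2.40 mm. The point is not inside any of the regions above, so it lies outside the cross-section (2.40 mm from the nearest boundary).

outside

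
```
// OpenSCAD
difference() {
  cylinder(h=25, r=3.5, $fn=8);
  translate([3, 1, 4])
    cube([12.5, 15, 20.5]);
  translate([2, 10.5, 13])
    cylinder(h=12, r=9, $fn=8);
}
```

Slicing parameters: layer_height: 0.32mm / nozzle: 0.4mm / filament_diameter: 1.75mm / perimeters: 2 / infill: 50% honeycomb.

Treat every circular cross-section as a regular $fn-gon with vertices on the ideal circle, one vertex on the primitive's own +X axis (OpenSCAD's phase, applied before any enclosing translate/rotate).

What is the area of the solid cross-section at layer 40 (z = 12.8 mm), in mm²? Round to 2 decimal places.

34.64 mm²

At z = 12.8 mm: the cylinder: section is a regular 8-gon, circumradius r=3.5 (area = (8/2)·3.500²·sin(360°/8) = 34.65 mm²); the cube at (3, 1) (footprint 12.5×15) is included at this height (area 187.50 mm²); the cylinder at (2, 10.5) is not intersected at this z (z outside [13, 25]); Subtracting the remaining from the first: starting from the r=3.5 cylinder (34.65 mm²), the 12.5×15 cube at (3, 1) partially overlaps it — only the 0.01 mm² overlap (of its 187.50 mm²) is removed, clipping the outline — area = 34.64 mm². Overall, the cross-section is a single solid region. Net area = 34.64 mm².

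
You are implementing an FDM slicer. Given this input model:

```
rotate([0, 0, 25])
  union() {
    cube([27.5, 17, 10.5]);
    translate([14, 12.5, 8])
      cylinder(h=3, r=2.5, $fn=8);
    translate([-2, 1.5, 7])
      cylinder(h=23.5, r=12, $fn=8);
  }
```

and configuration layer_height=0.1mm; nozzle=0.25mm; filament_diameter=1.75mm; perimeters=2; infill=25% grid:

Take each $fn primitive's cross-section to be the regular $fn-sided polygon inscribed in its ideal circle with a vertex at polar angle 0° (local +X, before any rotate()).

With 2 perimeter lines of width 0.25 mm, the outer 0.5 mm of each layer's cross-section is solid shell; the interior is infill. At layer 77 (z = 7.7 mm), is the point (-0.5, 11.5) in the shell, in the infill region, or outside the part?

infill

At z = 7.7 mm: the cube is present — its section is the full 27.5×17 rectangle; the cylinder at (14, 12.5) does not reach this height (z outside [8, 11]); the r=12 cylinder at (-2, 1.5) gives a regular 8-gon of circumradius 12 (constant along its height); Combining (union): the regions partially overlap (shared area 93.19 mm²), so overlapping operands fuse into one piece — 1 connected region; (rotated 25° about Z; rotation is an isometry so areas/perimeters/island counts are preserved). Overall, the cross-section is a single solid region. Undo the 25° rotation: the query point maps to (4.407, 10.634) in the un-rotated model frame. The nearest boundary edge runs (-2.00, 13.50)→(0.00, 12.67); distance from the point to it = 4.86 mm. The point is inside the cross-section and 4.86 mm from the nearest boundary — more than the 0.5 mm shell width (2 × 0.25), so it's in the infill interior.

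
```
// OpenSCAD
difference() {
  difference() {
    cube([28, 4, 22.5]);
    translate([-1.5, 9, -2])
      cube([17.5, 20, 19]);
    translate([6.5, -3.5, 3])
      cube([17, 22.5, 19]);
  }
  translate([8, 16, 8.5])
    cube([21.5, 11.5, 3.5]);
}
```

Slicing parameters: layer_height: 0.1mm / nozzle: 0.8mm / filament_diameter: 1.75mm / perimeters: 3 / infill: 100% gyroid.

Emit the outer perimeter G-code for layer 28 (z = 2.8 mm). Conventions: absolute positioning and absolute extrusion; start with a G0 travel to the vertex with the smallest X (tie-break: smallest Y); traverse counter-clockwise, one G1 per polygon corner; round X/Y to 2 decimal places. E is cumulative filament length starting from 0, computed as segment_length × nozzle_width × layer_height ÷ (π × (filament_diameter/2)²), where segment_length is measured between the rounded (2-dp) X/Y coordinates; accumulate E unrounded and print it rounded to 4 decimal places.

G0 X0.00 Y0.00 Z2.80
G1 X28.00 Y0.00 E0.9313
G1 X28.00 Y4.00 E1.0643
G1 X0.00 Y4.00 E1.9956
G1 X0.00 Y0.00 E2.1286

At z = 2.8 mm: the cube is present — its section is the full 28×4 rectangle; the cube at (-1.5, 9) is present — its section is the full 17.5×20 rectangle; the cube at (6.5, -3.5) is absent (z outside [3, 22]); Subtracting the remaining from the first: starting from the 28×4 cube, the 17.5×20 cube at (-1.5, 9) misses the remaining region (no effect) — 1 connected region; the cube at (8, 16) does not reach this height (z outside [8.5, 12]); After the difference (first − rest): none of the subtracted shapes is present at this height, so that combined region is unchanged — 1 connected region. The outline is a single polygon with 4 vertices. Extrusion per mm of travel: 0.8 × 0.1 / (π × 0.875²) = 0.033260. Accumulating E over each segment gives final E = 2.1286.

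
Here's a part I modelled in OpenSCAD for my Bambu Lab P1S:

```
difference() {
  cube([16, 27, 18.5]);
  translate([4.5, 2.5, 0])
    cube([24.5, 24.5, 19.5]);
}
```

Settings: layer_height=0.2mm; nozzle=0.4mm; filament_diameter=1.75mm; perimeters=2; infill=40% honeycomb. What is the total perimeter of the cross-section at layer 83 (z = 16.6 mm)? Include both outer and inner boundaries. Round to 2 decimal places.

At z = 16.6 mm: the cube is present — its section is the full 16×27 rectangle (perimeter 86.00 mm); the cube at (4.5, 2.5) (footprint 24.5×24.5) is included at this height (perimeter 98.00 mm); After the difference (first − rest): starting from the 16×27 cube, the 24.5×24.5 cube at (4.5, 2.5) partially overlaps it — only the 281.75 mm² overlap (of its 600.25 mm²) is removed, clipping the outline — boundary = 86.00 mm. Overall, the cross-section is a single solid region. Total boundary length (outer) = 86.00 mm.

86.00 mm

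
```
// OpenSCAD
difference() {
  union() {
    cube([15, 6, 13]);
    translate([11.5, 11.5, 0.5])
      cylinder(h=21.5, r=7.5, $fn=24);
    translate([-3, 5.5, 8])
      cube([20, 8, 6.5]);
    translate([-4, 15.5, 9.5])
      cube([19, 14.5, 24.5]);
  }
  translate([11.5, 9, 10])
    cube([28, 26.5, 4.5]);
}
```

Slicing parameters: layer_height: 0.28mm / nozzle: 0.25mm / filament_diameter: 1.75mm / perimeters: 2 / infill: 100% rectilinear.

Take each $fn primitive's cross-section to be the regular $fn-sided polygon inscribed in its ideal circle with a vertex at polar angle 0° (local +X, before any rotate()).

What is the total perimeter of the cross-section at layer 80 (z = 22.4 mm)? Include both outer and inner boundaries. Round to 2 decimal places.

At z = 22.4 mm: the cube does not reach this height (z outside [0, 13]); the cylinder at (11.5, 11.5) is absent (z outside [0.5, 22]); the cube at (-3, 5.5) does not reach this height (z outside [8, 14.5]); the cube at (-4, 15.5) is present — its section is the full 19×14.5 rectangle (perimeter 67.00 mm); Merging all regions: only the 19×14.5 cube at (-4, 15.5) is present, so the union is just that shape — boundary = 67.00 mm; the cube at (11.5, 9) is not intersected at this z (z outside [10, 14.5]); Subtracting the remaining from the first: none of the subtracted shapes is present at this height, so the result so far is unchanged — boundary = 67.00 mm. Overall, the cross-section is a single solid region. Total boundary length (outer) = 67.00 mm.

67.00 mm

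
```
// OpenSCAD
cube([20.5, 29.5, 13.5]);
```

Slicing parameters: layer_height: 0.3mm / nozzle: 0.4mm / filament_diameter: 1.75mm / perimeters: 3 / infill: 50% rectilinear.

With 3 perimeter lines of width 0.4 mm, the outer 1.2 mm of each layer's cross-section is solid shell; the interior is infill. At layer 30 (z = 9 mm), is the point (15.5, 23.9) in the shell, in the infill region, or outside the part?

At z = 9 mm: the 20.5×29.5 cube contributes its full rectangle. Overall, the cross-section is a single solid region. The nearest boundary edge runs (20.50, 0.00)→(20.50, 29.50); distance from the point to it = 5.00 mm. The point is inside the cross-section and 5.00 mm from the nearest boundary — more than the 1.2 mm shell width (3 × 0.4), so it's in the infill interior.

infill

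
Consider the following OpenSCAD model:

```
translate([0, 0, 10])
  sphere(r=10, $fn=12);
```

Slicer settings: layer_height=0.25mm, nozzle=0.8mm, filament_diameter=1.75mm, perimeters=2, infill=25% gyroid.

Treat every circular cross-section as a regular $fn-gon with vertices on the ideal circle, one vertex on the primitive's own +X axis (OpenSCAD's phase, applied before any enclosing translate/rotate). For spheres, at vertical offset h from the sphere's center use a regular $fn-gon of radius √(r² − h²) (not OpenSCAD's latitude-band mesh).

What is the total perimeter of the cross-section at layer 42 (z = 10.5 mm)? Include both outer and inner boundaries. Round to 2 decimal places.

62.04 mm

At z = 10.5 mm: the sphere: section is a regular 12-gon, circumradius = √(r²−h²) = √(10²−0.5²) = 9.987 (perimeter = 2·12·9.987·sin(180°/12) = 62.04 mm). Overall, the cross-section is a single solid region. Total boundary length (outer) = 62.04 mm.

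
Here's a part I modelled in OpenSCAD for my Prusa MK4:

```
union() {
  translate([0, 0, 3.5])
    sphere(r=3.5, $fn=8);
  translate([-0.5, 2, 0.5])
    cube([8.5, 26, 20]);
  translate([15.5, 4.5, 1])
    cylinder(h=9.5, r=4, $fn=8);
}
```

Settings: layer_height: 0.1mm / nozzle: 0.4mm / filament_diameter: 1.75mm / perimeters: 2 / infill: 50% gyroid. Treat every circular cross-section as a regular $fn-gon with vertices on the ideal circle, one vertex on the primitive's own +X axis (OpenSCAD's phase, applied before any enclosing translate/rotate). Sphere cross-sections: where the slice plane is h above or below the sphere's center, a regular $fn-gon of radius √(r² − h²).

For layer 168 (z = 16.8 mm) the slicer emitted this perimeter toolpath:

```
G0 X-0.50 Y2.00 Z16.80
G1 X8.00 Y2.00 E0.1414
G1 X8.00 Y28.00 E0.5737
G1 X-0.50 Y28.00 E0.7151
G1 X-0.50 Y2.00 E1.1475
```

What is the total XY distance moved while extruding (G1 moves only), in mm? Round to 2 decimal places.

Sum the Euclidean lengths of each G1 segment: total = 69.00 mm.

69.00 mm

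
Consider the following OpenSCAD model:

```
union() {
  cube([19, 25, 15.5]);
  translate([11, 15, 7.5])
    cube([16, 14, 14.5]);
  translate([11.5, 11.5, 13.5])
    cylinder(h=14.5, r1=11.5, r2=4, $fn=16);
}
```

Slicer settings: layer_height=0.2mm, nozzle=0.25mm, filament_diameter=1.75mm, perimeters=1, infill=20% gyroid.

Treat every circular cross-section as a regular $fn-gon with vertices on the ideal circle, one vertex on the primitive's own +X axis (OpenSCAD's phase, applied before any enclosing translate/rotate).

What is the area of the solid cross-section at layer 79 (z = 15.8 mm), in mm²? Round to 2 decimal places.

At z = 15.8 mm: the cube is absent (z outside [0, 15.5]); the cube at (11, 15) (footprint 16×14) is included at this height (area 224.00 mm²); the cone at (11.5, 11.5) contributes a regular 16-gon of circumradius 10.310 (interpolated between r1=11.5 and r2=4 at t=0.159) (area = (16/2)·10.310²·sin(360°/16) = 325.44 mm²); Merging all regions: the regions partially overlap — summed areas 549.44 mm² minus the doubly-counted overlap 49.87 mm² gives 499.57 mm² — area = 499.57 mm². Overall, the cross-section is a single solid region. Net area = 499.57 mm².

499.57 mm²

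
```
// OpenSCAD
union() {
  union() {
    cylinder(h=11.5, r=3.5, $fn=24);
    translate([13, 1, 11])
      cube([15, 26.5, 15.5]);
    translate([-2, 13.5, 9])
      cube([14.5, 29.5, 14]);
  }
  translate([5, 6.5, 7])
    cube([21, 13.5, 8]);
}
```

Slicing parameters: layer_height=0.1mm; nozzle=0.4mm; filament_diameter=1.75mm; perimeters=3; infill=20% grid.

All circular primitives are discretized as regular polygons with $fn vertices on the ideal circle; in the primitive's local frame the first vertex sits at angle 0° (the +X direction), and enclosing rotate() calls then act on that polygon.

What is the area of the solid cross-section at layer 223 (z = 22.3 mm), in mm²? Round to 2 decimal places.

At z = 22.3 mm: the cylinder does not reach this height (z outside [0, 11.5]); the 15×26.5 cube at (13, 1) contributes its full rectangle (area 397.50 mm²); the cube at (-2, 13.5) (footprint 14.5×29.5) is included at this height (area 427.75 mm²); Merging all regions: the 2 present regions are separate (no shared area or edge), so areas and boundary lengths simply add and each stays a separate island — area = 825.25 mm²; the cube at (5, 6.5) does not reach this height (z outside [7, 15]); Merging all regions: only the result so far is present, so the union is just that shape — area = 825.25 mm². Overall, the cross-section has 2 separate islands. Net area = 825.25 mm².

825.25 mm²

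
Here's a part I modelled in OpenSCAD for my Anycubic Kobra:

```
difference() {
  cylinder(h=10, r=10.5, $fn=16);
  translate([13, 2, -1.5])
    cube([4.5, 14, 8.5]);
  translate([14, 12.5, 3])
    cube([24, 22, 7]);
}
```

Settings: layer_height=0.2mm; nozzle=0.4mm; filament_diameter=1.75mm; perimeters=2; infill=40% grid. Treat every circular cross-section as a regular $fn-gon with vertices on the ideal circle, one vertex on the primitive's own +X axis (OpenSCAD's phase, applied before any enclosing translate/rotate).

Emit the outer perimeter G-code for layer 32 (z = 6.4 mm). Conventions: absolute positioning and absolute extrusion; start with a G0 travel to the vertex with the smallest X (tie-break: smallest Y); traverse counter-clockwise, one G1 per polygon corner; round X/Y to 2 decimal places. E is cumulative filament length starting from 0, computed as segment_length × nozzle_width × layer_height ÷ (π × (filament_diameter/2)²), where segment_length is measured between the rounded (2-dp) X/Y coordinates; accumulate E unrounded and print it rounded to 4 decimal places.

G0 X-10.50 Y0.00 Z6.40
G1 X-9.70 Y-4.02 E0.1363
G1 X-7.42 Y-7.42 E0.2725
G1 X-4.02 Y-9.70 E0.4086
G1 X0.00 Y-10.50 E0.5450
G1 X4.02 Y-9.70 E0.6813
G1 X7.42 Y-7.42 E0.8175
G1 X9.70 Y-4.02 E0.9536
G1 X10.50 Y0.00 E1.0899
G1 X9.70 Y4.02 E1.2263
G1 X7.42 Y7.42 E1.3624
G1 X4.02 Y9.70 E1.4986
G1 X0.00 Y10.50 E1.6349
G1 X-4.02 Y9.70 E1.7712
G1 X-7.42 Y7.42 E1.9074
G1 X-9.70 Y4.02 E2.0436
G1 X-10.50 Y0.00 E2.1799

At z = 6.4 mm: the r=10.5 cylinder gives a regular 16-gon of circumradius 10.5 (constant along its height); the cube at (13, 2) is present — its section is the full 4.5×14 rectangle; the cube at (14, 12.5) is present — its section is the full 24×22 rectangle; After the difference (first − rest): starting from the r=10.5 cylinder, the 4.5×14 cube at (13, 2) misses the remaining region (no effect); the 24×22 cube at (14, 12.5) misses the remaining region (no effect) — 1 connected region. The outline is a single polygon with 16 vertices. Extrusion per mm of travel: 0.4 × 0.2 / (π × 0.875²) = 0.033260. Accumulating E over each segment gives final E = 2.1799.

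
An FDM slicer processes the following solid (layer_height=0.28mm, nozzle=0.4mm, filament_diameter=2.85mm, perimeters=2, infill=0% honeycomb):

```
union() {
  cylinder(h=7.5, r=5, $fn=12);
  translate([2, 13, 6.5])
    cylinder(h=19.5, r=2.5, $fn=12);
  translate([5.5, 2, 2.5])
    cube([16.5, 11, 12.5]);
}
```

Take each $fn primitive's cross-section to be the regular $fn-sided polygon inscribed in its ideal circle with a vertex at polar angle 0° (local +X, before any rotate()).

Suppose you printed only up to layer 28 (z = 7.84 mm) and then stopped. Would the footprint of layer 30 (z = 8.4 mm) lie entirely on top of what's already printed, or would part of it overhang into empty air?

entirely on top

Compare the two slices. At z = 7.84: the cylinder is not intersected at this z (z outside [0, 7.5]); the r=2.5 cylinder at (2, 13) contributes a regular 12-gon of circumradius 2.5 (area = (12/2)·2.500²·sin(360°/12) = 18.75 mm²); the 16.5×11 cube at (5.5, 2) contributes its full rectangle (area 181.50 mm²); Merging all regions: the 2 present regions are separate (no shared area or edge), so areas and boundary lengths simply add and each stays a separate island — area = 200.25 mm². At z = 8.4: the cylinder is not intersected at this z (z outside [0, 7.5]); the r=2.5 cylinder at (2, 13) contributes a regular 12-gon of circumradius 2.5 (area = (12/2)·2.500²·sin(360°/12) = 18.75 mm²); the 16.5×11 cube at (5.5, 2) contributes its full rectangle (area 181.50 mm²); Combining (union): the 2 present regions are separate (no shared area or edge), so areas and boundary lengths simply add and each stays a separate island — area = 200.25 mm². Checking containment: the cross-section at z = 8.4 is a subset of the cross-section at z = 7.84.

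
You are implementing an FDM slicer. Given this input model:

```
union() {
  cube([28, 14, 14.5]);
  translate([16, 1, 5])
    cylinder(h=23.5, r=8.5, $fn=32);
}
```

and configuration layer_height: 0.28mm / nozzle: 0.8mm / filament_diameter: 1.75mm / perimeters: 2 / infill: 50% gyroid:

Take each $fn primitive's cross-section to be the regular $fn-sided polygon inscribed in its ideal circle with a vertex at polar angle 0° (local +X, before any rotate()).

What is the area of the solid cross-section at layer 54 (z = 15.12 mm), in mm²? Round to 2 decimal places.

At z = 15.12 mm: the cube is absent (z outside [0, 14.5]); the r=8.5 cylinder at (16, 1) gives a regular 32-gon of circumradius 8.5 (constant along its height) (area = (32/2)·8.500²·sin(360°/32) = 225.52 mm²); Merging all regions: only the r=8.5 cylinder at (16, 1) is present, so the union is just that shape — area = 225.52 mm². Overall, the cross-section is a single solid region. Net area = 225.52 mm².

225.52 mm²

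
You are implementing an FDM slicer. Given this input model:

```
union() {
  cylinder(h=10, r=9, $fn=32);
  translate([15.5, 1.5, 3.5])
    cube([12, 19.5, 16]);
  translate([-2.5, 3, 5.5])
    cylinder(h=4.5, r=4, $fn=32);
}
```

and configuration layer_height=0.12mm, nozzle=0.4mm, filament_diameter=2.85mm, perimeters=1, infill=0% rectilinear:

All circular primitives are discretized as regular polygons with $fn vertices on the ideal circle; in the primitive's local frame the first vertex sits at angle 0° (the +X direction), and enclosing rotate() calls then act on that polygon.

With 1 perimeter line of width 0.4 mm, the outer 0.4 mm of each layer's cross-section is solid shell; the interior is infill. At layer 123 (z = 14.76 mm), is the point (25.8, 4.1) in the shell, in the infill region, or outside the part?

At z = 14.76 mm: the cylinder is not intersected at this z (z outside [0, 10]); the 12×19.5 cube at (15.5, 1.5) contributes its full rectangle; the cylinder at (-2.5, 3) is absent (z outside [5.5, 10]); Combining (union): only the 12×19.5 cube at (15.5, 1.5) is present, so the union is just that shape — 1 connected region. Overall, the cross-section is a single solid region. The nearest boundary edge runs (27.50, 1.50)→(27.50, 21.00); distance from the point to it = 1.70 mm. The point is inside the cross-section and 1.70 mm from the nearest boundary — more than the 0.4 mm shell width (1 × 0.4), so it's in the infill interior.

infill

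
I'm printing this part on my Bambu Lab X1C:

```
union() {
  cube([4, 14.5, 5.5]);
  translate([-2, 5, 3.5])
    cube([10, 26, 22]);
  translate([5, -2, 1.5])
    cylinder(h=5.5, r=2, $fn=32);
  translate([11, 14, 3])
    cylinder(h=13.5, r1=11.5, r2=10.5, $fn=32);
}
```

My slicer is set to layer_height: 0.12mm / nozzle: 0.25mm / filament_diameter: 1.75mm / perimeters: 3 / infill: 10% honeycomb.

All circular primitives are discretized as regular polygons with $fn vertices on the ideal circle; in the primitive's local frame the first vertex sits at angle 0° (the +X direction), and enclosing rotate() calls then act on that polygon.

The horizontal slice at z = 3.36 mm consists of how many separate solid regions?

2

At z = 3.36 mm: the cube is present — its section is the full 4×14.5 rectangle; the cube at (-2, 5) does not reach this height (z outside [3.5, 25.5]); the r=2 cylinder at (5, -2) contributes a regular 32-gon of circumradius 2; the cone at (11, 14) (r1=11.5→r2=10.5) has section circumradius 11.473 here — a regular 32-gon; Combining (union): the regions partially overlap (shared area 29.07 mm²), so overlapping operands fuse into one piece — 2 connected regions. The result has 2 disconnected regions.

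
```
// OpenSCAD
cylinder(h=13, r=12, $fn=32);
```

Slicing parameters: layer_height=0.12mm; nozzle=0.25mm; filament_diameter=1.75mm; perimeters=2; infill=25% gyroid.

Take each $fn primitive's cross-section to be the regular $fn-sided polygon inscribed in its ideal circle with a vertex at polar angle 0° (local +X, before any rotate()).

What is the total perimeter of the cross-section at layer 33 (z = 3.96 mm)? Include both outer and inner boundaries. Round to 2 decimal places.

75.28 mm

At z = 3.96 mm: the r=12 cylinder contributes a regular 32-gon of circumradius 12 (perimeter = 2·32·12.000·sin(180°/32) = 75.28 mm). Overall, the cross-section is a single solid region. Total boundary length (outer) = 75.28 mm.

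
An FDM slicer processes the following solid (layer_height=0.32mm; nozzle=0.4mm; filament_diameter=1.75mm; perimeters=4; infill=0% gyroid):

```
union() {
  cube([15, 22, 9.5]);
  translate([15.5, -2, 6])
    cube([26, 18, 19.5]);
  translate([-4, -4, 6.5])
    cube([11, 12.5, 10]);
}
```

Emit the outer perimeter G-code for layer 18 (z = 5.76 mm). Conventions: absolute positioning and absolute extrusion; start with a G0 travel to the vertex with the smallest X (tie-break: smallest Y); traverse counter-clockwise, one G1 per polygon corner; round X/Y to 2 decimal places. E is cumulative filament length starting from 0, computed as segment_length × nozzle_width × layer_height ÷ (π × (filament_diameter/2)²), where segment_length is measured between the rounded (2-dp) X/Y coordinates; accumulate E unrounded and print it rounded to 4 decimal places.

At z = 5.76 mm: the cube (footprint 15×22) is included at this height; the cube at (15.5, -2) does not reach this height (z outside [6, 25.5]); the cube at (-4, -4) is absent (z outside [6.5, 16.5]); Taking the union: only the 15×22 cube is present, so the union is just that shape — 1 connected region. The outline is a single polygon with 4 vertices. Extrusion per mm of travel: 0.4 × 0.32 / (π × 0.875²) = 0.053216. Accumulating E over each segment gives final E = 3.9380.

G0 X0.00 Y0.00 Z5.76
G1 X15.00 Y0.00 E0.7982
G1 X15.00 Y22.00 E1.9690
G1 X0.00 Y22.00 E2.7672
G1 X0.00 Y0.00 E3.9380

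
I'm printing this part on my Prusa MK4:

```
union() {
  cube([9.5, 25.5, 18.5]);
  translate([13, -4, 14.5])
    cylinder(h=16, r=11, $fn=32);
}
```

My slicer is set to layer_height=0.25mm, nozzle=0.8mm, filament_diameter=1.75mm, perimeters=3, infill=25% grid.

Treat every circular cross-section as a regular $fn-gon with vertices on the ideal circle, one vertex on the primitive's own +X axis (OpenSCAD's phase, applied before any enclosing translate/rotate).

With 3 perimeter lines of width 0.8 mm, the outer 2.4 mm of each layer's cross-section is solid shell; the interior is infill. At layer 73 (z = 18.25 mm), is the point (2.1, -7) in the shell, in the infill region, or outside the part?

At z = 18.25 mm: the cube (footprint 9.5×25.5) is included at this height; the cylinder at (13, -4): section is a regular 32-gon, circumradius r=11; Merging all regions: the regions partially overlap (shared area 27.85 mm²), so overlapping operands fuse into one piece — 1 connected region. Overall, the cross-section is a single solid region. The nearest boundary edge runs (2.84, -8.21)→(2.21, -6.15); distance from the point to it = 0.35 mm. The point is not inside any of the regions above, so it lies outside the cross-section (0.35 mm from the nearest boundary).

outside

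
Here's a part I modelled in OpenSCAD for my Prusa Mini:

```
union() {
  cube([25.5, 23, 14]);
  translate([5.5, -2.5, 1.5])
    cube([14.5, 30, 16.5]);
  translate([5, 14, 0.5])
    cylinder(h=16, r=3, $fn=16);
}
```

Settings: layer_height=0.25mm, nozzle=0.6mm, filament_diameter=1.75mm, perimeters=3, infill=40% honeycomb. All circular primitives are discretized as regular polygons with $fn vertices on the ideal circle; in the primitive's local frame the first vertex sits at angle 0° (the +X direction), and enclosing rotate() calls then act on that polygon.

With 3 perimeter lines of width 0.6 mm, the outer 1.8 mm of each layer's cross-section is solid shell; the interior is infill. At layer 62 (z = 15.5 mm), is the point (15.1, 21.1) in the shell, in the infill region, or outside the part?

infill

At z = 15.5 mm: the cube is absent (z outside [0, 14]); the 14.5×30 cube at (5.5, -2.5) contributes its full rectangle; the r=3 cylinder at (5, 14) contributes a regular 16-gon of circumradius 3; Taking the union: the regions partially overlap (shared area 10.83 mm²), so overlapping operands fuse into one piece — 1 connected region. Overall, the cross-section is a single solid region. The nearest boundary edge runs (20.00, 27.50)→(20.00, -2.50); distance from the point to it = 4.90 mm. The point is inside the cross-section and 4.90 mm from the nearest boundary — more than the 1.8 mm shell width (3 × 0.6), so it's in the infill interior.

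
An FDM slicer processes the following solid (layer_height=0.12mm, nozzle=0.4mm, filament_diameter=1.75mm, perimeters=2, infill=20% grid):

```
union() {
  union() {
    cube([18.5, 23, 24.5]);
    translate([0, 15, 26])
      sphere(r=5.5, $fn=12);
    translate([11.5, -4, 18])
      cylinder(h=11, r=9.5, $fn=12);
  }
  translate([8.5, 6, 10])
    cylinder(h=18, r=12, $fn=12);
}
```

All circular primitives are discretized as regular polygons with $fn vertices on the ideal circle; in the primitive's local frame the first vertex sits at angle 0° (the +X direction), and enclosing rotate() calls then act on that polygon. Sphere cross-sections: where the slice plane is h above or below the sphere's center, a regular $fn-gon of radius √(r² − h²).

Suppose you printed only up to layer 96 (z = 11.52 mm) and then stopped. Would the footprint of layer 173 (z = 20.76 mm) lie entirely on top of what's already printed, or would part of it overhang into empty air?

Compare the two slices. At z = 11.52: the cube is present — its section is the full 18.5×23 rectangle (area 425.50 mm²); the sphere at (0, 15) does not reach this height (|z−center|=14.480 > r=5.5); the cylinder at (11.5, -4) is absent (z outside [18, 29]); Combining (union): only the 18.5×23 cube is present, so the union is just that shape — area = 425.50 mm²; the r=12 cylinder at (8.5, 6) contributes a regular 12-gon of circumradius 12 (area = (12/2)·12.000²·sin(360°/12) = 432.00 mm²); Taking the union: the regions partially overlap — summed areas 857.50 mm² minus the doubly-counted overlap 301.78 mm² gives 555.72 mm² — area = 555.72 mm². At z = 20.76: the cube (footprint 18.5×23) is included at this height (area 425.50 mm²); the r=5.5 sphere at (0, 15) contributes a regular 12-gon of circumradius √(5.5²−5.24²) = 1.671 (area = (12/2)·1.671²·sin(360°/12) = 8.38 mm²); the r=9.5 cylinder at (11.5, -4) contributes a regular 12-gon of circumradius 9.5 (area = (12/2)·9.500²·sin(360°/12) = 270.75 mm²); Merging all regions: the regions partially overlap — summed areas 704.63 mm² minus the doubly-counted overlap 66.10 mm² gives 638.53 mm² — area = 638.53 mm²; the r=12 cylinder at (8.5, 6) gives a regular 12-gon of circumradius 12 (constant along its height) (area = (12/2)·12.000²·sin(360°/12) = 432.00 mm²); Combining (union): the regions partially overlap — summed areas 1070.53 mm² minus the doubly-counted overlap 374.80 mm² gives 695.73 mm² — area = 695.73 mm². Checking containment: at z = 20.76 the cross-section extends beyond the z = 11.52 cross-section by about 140.01 mm².

part overhangs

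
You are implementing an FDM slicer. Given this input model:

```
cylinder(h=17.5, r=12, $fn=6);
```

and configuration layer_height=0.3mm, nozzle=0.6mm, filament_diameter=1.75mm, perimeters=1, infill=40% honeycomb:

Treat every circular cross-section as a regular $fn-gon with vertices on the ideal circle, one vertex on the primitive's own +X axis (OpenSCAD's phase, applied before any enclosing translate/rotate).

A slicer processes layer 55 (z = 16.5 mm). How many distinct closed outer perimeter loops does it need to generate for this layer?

At z = 16.5 mm: the r=12 cylinder gives a regular 6-gon of circumradius 12 (constant along its height). The result has 1 disconnected region.

1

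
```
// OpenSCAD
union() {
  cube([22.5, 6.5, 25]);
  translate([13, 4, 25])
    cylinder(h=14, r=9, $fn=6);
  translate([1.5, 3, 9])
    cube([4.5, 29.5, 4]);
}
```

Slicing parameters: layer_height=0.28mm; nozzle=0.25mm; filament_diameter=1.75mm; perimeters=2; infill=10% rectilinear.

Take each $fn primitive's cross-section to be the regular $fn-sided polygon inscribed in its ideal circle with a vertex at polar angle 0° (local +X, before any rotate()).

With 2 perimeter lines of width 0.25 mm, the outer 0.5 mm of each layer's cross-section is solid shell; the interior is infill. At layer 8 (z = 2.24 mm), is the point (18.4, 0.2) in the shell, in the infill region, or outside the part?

At z = 2.24 mm: the 22.5×6.5 cube contributes its full rectangle; the cylinder at (13, 4) is not intersected at this z (z outside [25, 39]); the cube at (1.5, 3) is absent (z outside [9, 13]); Merging all regions: only the 22.5×6.5 cube is present, so the union is just that shape — 1 connected region. Overall, the cross-section is a single solid region. The nearest boundary edge runs (0.00, 0.00)→(22.50, 0.00); distance from the point to it = 0.20 mm. The point is inside the cross-section, 0.20 mm from the nearest boundary — within the 0.5 mm shell band (2 × 0.25).

shell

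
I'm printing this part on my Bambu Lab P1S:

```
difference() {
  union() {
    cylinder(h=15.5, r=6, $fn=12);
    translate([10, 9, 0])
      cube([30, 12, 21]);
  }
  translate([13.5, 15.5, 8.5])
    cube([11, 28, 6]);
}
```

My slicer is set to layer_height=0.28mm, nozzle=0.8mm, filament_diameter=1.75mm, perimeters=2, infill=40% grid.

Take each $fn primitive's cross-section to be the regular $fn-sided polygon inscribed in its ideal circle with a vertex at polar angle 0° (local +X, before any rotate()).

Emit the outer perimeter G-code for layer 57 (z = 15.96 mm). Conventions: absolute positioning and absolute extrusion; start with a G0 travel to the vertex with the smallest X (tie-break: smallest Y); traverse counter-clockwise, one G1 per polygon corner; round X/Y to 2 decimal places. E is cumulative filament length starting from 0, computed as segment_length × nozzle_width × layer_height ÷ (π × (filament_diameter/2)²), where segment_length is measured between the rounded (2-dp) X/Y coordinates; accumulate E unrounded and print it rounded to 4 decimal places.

At z = 15.96 mm: the cylinder is not intersected at this z (z outside [0, 15.5]); the 30×12 cube at (10, 9) contributes its full rectangle; Merging all regions: only the 30×12 cube at (10, 9) is present, so the union is just that shape — 1 connected region; the cube at (13.5, 15.5) is not intersected at this z (z outside [8.5, 14.5]); Subtracting the remaining from the first: none of the subtracted shapes is present at this height, so that combined region is unchanged — 1 connected region. The outline is a single polygon with 4 vertices. Extrusion per mm of travel: 0.8 × 0.28 / (π × 0.875²) = 0.093128. Accumulating E over each segment gives final E = 7.8228.

G0 X10.00 Y9.00 Z15.96
G1 X40.00 Y9.00 E2.7939
G1 X40.00 Y21.00 E3.9114
G1 X10.00 Y21.00 E6.7052
G1 X10.00 Y9.00 E7.8228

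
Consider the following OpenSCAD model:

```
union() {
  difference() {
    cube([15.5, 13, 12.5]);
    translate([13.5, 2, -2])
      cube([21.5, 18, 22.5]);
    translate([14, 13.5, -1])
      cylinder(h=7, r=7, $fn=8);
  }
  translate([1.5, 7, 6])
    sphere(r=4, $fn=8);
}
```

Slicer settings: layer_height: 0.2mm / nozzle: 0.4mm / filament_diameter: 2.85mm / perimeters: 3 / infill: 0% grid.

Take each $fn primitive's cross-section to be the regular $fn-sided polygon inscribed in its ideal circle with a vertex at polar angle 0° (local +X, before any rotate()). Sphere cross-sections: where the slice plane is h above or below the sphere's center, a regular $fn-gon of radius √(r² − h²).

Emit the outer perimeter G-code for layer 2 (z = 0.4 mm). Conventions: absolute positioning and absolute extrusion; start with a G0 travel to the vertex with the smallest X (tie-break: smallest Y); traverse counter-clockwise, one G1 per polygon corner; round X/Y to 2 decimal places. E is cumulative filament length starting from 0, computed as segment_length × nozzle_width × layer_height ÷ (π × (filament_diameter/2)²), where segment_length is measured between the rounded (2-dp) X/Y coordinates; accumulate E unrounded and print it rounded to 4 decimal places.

G0 X0.00 Y0.00 Z0.40
G1 X15.50 Y0.00 E0.1944
G1 X15.50 Y2.00 E0.2195
G1 X13.50 Y2.00 E0.2445
G1 X13.50 Y6.71 E0.3036
G1 X9.05 Y8.55 E0.3640
G1 X7.21 Y13.00 E0.4244
G1 X0.00 Y13.00 E0.5148
G1 X0.00 Y0.00 E0.6778

At z = 0.4 mm: the cube (footprint 15.5×13) is included at this height; the cube at (13.5, 2) is present — its section is the full 21.5×18 rectangle; the r=7 cylinder at (14, 13.5) contributes a regular 8-gon of circumradius 7; After the difference (first − rest): starting from the 15.5×13 cube, the 21.5×18 cube at (13.5, 2) partially overlaps it — only the 22.00 mm² overlap (of its 387.00 mm²) is removed, clipping the outline; the r=7 cylinder at (14, 13.5) partially overlaps it — only the 28.00 mm² overlap (of its 138.59 mm²) is removed, clipping the outline — 1 connected region; the sphere at (1.5, 7) is absent (|z−center|=5.600 > r=4); Taking the union: only the result so far is present, so the union is just that shape — 1 connected region. The outline is a single polygon with 8 vertices. Extrusion per mm of travel: 0.4 × 0.2 / (π × 1.425²) = 0.012540. Accumulating E over each segment gives final E = 0.6778.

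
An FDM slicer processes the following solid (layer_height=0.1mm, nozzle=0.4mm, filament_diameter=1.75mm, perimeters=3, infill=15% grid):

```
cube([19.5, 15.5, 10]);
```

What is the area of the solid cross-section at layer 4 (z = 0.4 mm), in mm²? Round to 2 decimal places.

At z = 0.4 mm: the cube (footprint 19.5×15.5) is included at this height (area 302.25 mm²). Overall, the cross-section is a single solid region. Net area = 302.25 mm².

302.25 mm²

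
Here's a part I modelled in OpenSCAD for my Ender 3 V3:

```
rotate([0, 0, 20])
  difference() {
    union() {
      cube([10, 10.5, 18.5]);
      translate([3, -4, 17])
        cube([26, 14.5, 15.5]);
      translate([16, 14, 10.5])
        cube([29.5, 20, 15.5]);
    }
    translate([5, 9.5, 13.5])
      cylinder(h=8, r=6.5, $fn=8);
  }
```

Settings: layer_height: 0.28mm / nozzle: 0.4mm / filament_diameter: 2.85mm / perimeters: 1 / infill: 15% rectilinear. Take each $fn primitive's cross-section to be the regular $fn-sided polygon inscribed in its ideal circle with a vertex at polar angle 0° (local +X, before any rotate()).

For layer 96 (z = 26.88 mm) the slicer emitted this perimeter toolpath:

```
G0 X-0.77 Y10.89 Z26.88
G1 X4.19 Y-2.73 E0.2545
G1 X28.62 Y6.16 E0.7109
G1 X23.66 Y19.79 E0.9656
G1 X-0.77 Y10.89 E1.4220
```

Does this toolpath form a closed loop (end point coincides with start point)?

Start point (G0): (-0.77, 10.89). End point (last G1): the path returns to the start — closed.

yes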